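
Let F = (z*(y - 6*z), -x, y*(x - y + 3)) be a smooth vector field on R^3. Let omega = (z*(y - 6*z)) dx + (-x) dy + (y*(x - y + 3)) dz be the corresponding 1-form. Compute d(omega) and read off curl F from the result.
d(omega) = (x - 2*y + 3) dy ∧ dz + (-12*z) dz ∧ dx + (-z - 1) dx ∧ dy; curl F = (x - 2*y + 3, -12*z, -z - 1)

d omega = sum_{i<j} (∂f_j/∂x_i - ∂f_i/∂x_j) dx_i ∧ dx_j. Under the identification (dy ∧ dz, dz ∧ dx, dx ∧ dy) ↔ (e_x, e_y, e_z), the coefficients are exactly the components of curl F. Compute:
  ∂R/∂y - ∂Q/∂z = (x - 2*y + 3) - (0) = x - 2*y + 3
  ∂P/∂z - ∂R/∂x = (y - 12*z) - (y) = -12*z
  ∂Q/∂x - ∂P/∂y = (-1) - (z) = -z - 1.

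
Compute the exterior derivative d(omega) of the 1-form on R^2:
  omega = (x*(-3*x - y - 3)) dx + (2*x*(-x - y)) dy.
d(omega) = (-3*x - 2*y) dx ∧ dy

For a 1-form omega = sum_i f_i dx_i, the exterior derivative is
  d(omega) = sum_{i < j} (∂f_j/∂x_i - ∂f_i/∂x_j) dx_i ∧ dx_j.
  coefficient of dx ∧ dy: ∂f_2/∂x - ∂f_1/∂y = ∂(2*x*(-x - y))/∂x - ∂(x*(-3*x - y - 3))/∂y = -3*x - 2*y
Assembling: d(omega) = (-3*x - 2*y) dx ∧ dy.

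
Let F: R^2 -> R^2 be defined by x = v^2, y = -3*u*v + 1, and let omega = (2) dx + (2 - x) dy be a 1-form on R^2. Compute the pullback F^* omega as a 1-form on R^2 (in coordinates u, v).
F^* omega = (3*v*(v^2 - 2)) du + (3*u*v^2 - 6*u + 4*v) dv

Using F^*(f dg) = (f ∘ F) d(g ∘ F), substitute each coordinate x_i by F_i(u, v) in f_i, and replace dx_i by d F_i = (∂F_i/∂u) du + (∂F_i/∂v) dv.
  For the x component: f_1(F) = 2; d F_1 = (0) du + (2*v) dv
  For the y component: f_2(F) = 2 - v^2; d F_2 = (-3*v) du + (-3*u) dv
Combining and collecting du, dv coefficients:
  coeff of du: 3*v*(v^2 - 2)
  coeff of dv: 3*u*v^2 - 6*u + 4*v
F^* omega = (3*v*(v^2 - 2)) du + (3*u*v^2 - 6*u + 4*v) dv.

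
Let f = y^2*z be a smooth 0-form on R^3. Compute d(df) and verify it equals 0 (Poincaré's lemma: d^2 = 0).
d(df) = 0

Step 1: df = sum_i (∂f/∂x_i) dx_i = (0) dx + (2*y*z) dy + (y^2) dz.
Step 2: Apply d again. Using the 1-form formula, the coefficient of dx ∧ dy in d(df) is ∂^2 f/∂x ∂y - ∂^2 f/∂y ∂x = (0) - (0) = 0 (equality of mixed partials for smooth f).
Similarly for dx ∧ dz and dy ∧ dz — all coefficients vanish. So d(df) = 0.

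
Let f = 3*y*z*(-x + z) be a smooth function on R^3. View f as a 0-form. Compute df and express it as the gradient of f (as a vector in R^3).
df = (-3*y*z) dx + (3*z*(-x + z)) dy + (3*y*(-x + 2*z)) dz; grad f = (-3*y*z, 3*z*(-x + z), 3*y*(-x + 2*z))

For a 0-form f, d f = (∂f/∂x) dx + (∂f/∂y) dy + (∂f/∂z) dz. The components of the vector representation are exactly the entries of grad f in Cartesian coordinates:
  ∂f/∂x = -3*y*z
  ∂f/∂y = 3*z*(-x + z)
  ∂f/∂z = 3*y*(-x + 2*z).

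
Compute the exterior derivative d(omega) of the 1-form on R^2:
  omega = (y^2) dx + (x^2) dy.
d(omega) = (2*x - 2*y) dx ∧ dy

For a 1-form omega = sum_i f_i dx_i, the exterior derivative is
  d(omega) = sum_{i < j} (∂f_j/∂x_i - ∂f_i/∂x_j) dx_i ∧ dx_j.
  coefficient of dx ∧ dy: ∂f_2/∂x - ∂f_1/∂y = ∂(x^2)/∂x - ∂(y^2)/∂y = 2*x - 2*y
Assembling: d(omega) = (2*x - 2*y) dx ∧ dy.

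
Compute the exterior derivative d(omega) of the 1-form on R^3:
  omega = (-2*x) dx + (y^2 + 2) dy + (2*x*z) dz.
d(omega) = (2*z) dx ∧ dz

For a 1-form omega = sum_i f_i dx_i, the exterior derivative is
  d(omega) = sum_{i < j} (∂f_j/∂x_i - ∂f_i/∂x_j) dx_i ∧ dx_j.
  coefficient of dx ∧ dz: ∂f_3/∂x - ∂f_1/∂z = ∂(2*x*z)/∂x - ∂(-2*x)/∂z = 2*z
Assembling: d(omega) = (2*z) dx ∧ dz.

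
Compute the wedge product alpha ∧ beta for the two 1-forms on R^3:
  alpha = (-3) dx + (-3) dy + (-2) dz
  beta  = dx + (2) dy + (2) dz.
alpha ∧ beta = (-3) dx ∧ dy + (-4) dx ∧ dz + (-2) dy ∧ dz

Distribute the wedge, using dx_i ∧ dx_j = -dx_j ∧ dx_i and dx_i ∧ dx_i = 0. For each pair (i, j) with i < j, the coefficient of dx_i ∧ dx_j in alpha ∧ beta is (alpha_i * beta_j - alpha_j * beta_i). Collecting: alpha ∧ beta = (-3) dx ∧ dy + (-4) dx ∧ dz + (-2) dy ∧ dz.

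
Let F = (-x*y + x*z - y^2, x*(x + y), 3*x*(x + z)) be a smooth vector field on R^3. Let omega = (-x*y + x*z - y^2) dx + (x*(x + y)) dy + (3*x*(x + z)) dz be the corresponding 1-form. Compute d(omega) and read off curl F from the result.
d(omega) = (0) dy ∧ dz + (-5*x - 3*z) dz ∧ dx + (3*x + 3*y) dx ∧ dy; curl F = (0, -5*x - 3*z, 3*x + 3*y)

d omega = sum_{i<j} (∂f_j/∂x_i - ∂f_i/∂x_j) dx_i ∧ dx_j. Under the identification (dy ∧ dz, dz ∧ dx, dx ∧ dy) ↔ (e_x, e_y, e_z), the coefficients are exactly the components of curl F. Compute:
  ∂R/∂y - ∂Q/∂z = (0) - (0) = 0
  ∂P/∂z - ∂R/∂x = (x) - (6*x + 3*z) = -5*x - 3*z
  ∂Q/∂x - ∂P/∂y = (2*x + y) - (-x - 2*y) = 3*x + 3*y.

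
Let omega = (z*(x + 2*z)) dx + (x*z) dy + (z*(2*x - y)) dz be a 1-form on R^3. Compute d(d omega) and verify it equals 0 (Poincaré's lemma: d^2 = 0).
d(d omega) = 0

Step 1: d omega = sum_{i<j} (∂f_j/∂x_i - ∂f_i/∂x_j) dx_i ∧ dx_j:
  coeff of dx ∧ dy: z
  coeff of dx ∧ dz: -x - 2*z
  coeff of dy ∧ dz: -x - z
Step 2: Apply d again to each 2-form coefficient. The only possible 3-form in R^3 is dx ∧ dy ∧ dz, with coefficient
  ∂(coeff of dy∧dz)/∂x - ∂(coeff of dx∧dz)/∂y + ∂(coeff of dx∧dy)/∂z
  = ∂/∂x (-x - z) - ∂/∂y (-x - 2*z) + ∂/∂z (z).
Each of these terms simplifies to sums of mixed partials that cancel in pairs. The result is 0 (by equality of mixed partials for smooth functions — Schwarz / Clairaut).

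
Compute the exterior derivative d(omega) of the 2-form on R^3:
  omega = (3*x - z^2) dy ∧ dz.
d(omega) = (3) dx ∧ dy ∧ dz

For a 2-form omega = sum_{i<j} g_{ij} dx_i ∧ dx_j, the exterior derivative is
  d(omega) = sum_{i<j} d(g_{ij}) ∧ dx_i ∧ dx_j = sum_{i<j, k} (∂g_{ij}/∂x_k) dx_k ∧ dx_i ∧ dx_j.
Expand each term, using dx_k ∧ dx_i ∧ dx_j = sgn(permutation) dx_{(a)} ∧ dx_{(b)} ∧ dx_{(c)} with (a < b < c) sorted:
  d(3*x - z^2) includes (∂/∂x)(3*x - z^2) dx = (3) dx, which multiplied by dy ∧ dz gives (3) dx ∧ dy ∧ dz
Collecting like 3-forms: d(omega) = (3) dx ∧ dy ∧ dz.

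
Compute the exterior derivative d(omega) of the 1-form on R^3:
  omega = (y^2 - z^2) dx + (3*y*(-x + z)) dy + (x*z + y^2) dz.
d(omega) = (-5*y) dx ∧ dy + (3*z) dx ∧ dz + (-y) dy ∧ dz

For a 1-form omega = sum_i f_i dx_i, the exterior derivative is
  d(omega) = sum_{i < j} (∂f_j/∂x_i - ∂f_i/∂x_j) dx_i ∧ dx_j.
  coefficient of dx ∧ dy: ∂f_2/∂x - ∂f_1/∂y = ∂(3*y*(-x + z))/∂x - ∂(y^2 - z^2)/∂y = -5*y
  coefficient of dx ∧ dz: ∂f_3/∂x - ∂f_1/∂z = ∂(x*z + y^2)/∂x - ∂(y^2 - z^2)/∂z = 3*z
  coefficient of dy ∧ dz: ∂f_3/∂y - ∂f_2/∂z = ∂(x*z + y^2)/∂y - ∂(3*y*(-x + z))/∂z = -y
Assembling: d(omega) = (-5*y) dx ∧ dy + (3*z) dx ∧ dz + (-y) dy ∧ dz.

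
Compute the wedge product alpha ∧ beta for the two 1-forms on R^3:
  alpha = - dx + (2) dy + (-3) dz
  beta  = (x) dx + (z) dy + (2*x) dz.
alpha ∧ beta = (-2*x - z) dx ∧ dy + (x) dx ∧ dz + (4*x + 3*z) dy ∧ dz

Distribute the wedge, using dx_i ∧ dx_j = -dx_j ∧ dx_i and dx_i ∧ dx_i = 0. For each pair (i, j) with i < j, the coefficient of dx_i ∧ dx_j in alpha ∧ beta is (alpha_i * beta_j - alpha_j * beta_i). Collecting: alpha ∧ beta = (-2*x - z) dx ∧ dy + (x) dx ∧ dz + (4*x + 3*z) dy ∧ dz.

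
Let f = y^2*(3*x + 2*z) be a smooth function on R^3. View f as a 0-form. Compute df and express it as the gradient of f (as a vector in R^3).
df = (3*y^2) dx + (2*y*(3*x + 2*z)) dy + (2*y^2) dz; grad f = (3*y^2, 2*y*(3*x + 2*z), 2*y^2)

For a 0-form f, d f = (∂f/∂x) dx + (∂f/∂y) dy + (∂f/∂z) dz. The components of the vector representation are exactly the entries of grad f in Cartesian coordinates:
  ∂f/∂x = 3*y^2
  ∂f/∂y = 2*y*(3*x + 2*z)
  ∂f/∂z = 2*y^2.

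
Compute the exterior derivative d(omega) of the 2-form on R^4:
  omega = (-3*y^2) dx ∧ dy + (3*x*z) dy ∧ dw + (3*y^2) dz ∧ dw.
d(omega) = (3*z) dx ∧ dy ∧ dw + (-3*x + 6*y) dy ∧ dz ∧ dw

For a 2-form omega = sum_{i<j} g_{ij} dx_i ∧ dx_j, the exterior derivative is
  d(omega) = sum_{i<j} d(g_{ij}) ∧ dx_i ∧ dx_j = sum_{i<j, k} (∂g_{ij}/∂x_k) dx_k ∧ dx_i ∧ dx_j.
Expand each term, using dx_k ∧ dx_i ∧ dx_j = sgn(permutation) dx_{(a)} ∧ dx_{(b)} ∧ dx_{(c)} with (a < b < c) sorted:
  d(3*x*z) includes (∂/∂x)(3*x*z) dx = (3*z) dx, which multiplied by dy ∧ dw gives (3*z) dx ∧ dy ∧ dw
  d(3*x*z) includes (∂/∂z)(3*x*z) dz = (3*x) dz, which multiplied by dy ∧ dw gives (-3*x) dy ∧ dz ∧ dw
  d(3*y^2) includes (∂/∂y)(3*y^2) dy = (6*y) dy, which multiplied by dz ∧ dw gives (6*y) dy ∧ dz ∧ dw
Collecting like 3-forms: d(omega) = (3*z) dx ∧ dy ∧ dw + (-3*x + 6*y) dy ∧ dz ∧ dw.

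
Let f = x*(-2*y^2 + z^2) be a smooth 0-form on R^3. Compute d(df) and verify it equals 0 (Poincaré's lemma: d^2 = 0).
d(df) = 0

Step 1: df = sum_i (∂f/∂x_i) dx_i = (-2*y^2 + z^2) dx + (-4*x*y) dy + (2*x*z) dz.
Step 2: Apply d again. Using the 1-form formula, the coefficient of dx ∧ dy in d(df) is ∂^2 f/∂x ∂y - ∂^2 f/∂y ∂x = (-4*y) - (-4*y) = 0 (equality of mixed partials for smooth f).
Similarly for dx ∧ dz and dy ∧ dz — all coefficients vanish. So d(df) = 0.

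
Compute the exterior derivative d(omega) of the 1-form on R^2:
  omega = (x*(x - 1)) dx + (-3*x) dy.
d(omega) = (-3) dx ∧ dy

For a 1-form omega = sum_i f_i dx_i, the exterior derivative is
  d(omega) = sum_{i < j} (∂f_j/∂x_i - ∂f_i/∂x_j) dx_i ∧ dx_j.
  coefficient of dx ∧ dy: ∂f_2/∂x - ∂f_1/∂y = ∂(-3*x)/∂x - ∂(x*(x - 1))/∂y = -3
Assembling: d(omega) = (-3) dx ∧ dy.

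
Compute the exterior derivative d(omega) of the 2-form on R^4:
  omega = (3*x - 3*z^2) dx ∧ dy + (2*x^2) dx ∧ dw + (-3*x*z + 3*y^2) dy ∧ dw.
d(omega) = (-6*z) dx ∧ dy ∧ dz + (-3*z) dx ∧ dy ∧ dw + (3*x) dy ∧ dz ∧ dw

For a 2-form omega = sum_{i<j} g_{ij} dx_i ∧ dx_j, the exterior derivative is
  d(omega) = sum_{i<j} d(g_{ij}) ∧ dx_i ∧ dx_j = sum_{i<j, k} (∂g_{ij}/∂x_k) dx_k ∧ dx_i ∧ dx_j.
Expand each term, using dx_k ∧ dx_i ∧ dx_j = sgn(permutation) dx_{(a)} ∧ dx_{(b)} ∧ dx_{(c)} with (a < b < c) sorted:
  d(3*x - 3*z^2) includes (∂/∂z)(3*x - 3*z^2) dz = (-6*z) dz, which multiplied by dx ∧ dy gives (-6*z) dx ∧ dy ∧ dz
  d(-3*x*z + 3*y^2) includes (∂/∂x)(-3*x*z + 3*y^2) dx = (-3*z) dx, which multiplied by dy ∧ dw gives (-3*z) dx ∧ dy ∧ dw
  d(-3*x*z + 3*y^2) includes (∂/∂z)(-3*x*z + 3*y^2) dz = (-3*x) dz, which multiplied by dy ∧ dw gives (3*x) dy ∧ dz ∧ dw
Collecting like 3-forms: d(omega) = (-6*z) dx ∧ dy ∧ dz + (-3*z) dx ∧ dy ∧ dw + (3*x) dy ∧ dz ∧ dw.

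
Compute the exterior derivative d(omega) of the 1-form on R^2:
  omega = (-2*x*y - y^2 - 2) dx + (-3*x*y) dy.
d(omega) = (2*x - y) dx ∧ dy

For a 1-form omega = sum_i f_i dx_i, the exterior derivative is
  d(omega) = sum_{i < j} (∂f_j/∂x_i - ∂f_i/∂x_j) dx_i ∧ dx_j.
  coefficient of dx ∧ dy: ∂f_2/∂x - ∂f_1/∂y = ∂(-3*x*y)/∂x - ∂(-2*x*y - y^2 - 2)/∂y = 2*x - y
Assembling: d(omega) = (2*x - y) dx ∧ dy.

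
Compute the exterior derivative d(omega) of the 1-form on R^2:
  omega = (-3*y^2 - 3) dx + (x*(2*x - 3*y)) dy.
d(omega) = (4*x + 3*y) dx ∧ dy

For a 1-form omega = sum_i f_i dx_i, the exterior derivative is
  d(omega) = sum_{i < j} (∂f_j/∂x_i - ∂f_i/∂x_j) dx_i ∧ dx_j.
  coefficient of dx ∧ dy: ∂f_2/∂x - ∂f_1/∂y = ∂(x*(2*x - 3*y))/∂x - ∂(-3*y^2 - 3)/∂y = 4*x + 3*y
Assembling: d(omega) = (4*x + 3*y) dx ∧ dy.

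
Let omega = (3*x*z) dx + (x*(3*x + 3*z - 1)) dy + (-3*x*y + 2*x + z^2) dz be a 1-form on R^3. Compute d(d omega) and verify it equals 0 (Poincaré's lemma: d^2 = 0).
d(d omega) = 0

Step 1: d omega = sum_{i<j} (∂f_j/∂x_i - ∂f_i/∂x_j) dx_i ∧ dx_j:
  coeff of dx ∧ dy: 6*x + 3*z - 1
  coeff of dx ∧ dz: -3*x - 3*y + 2
  coeff of dy ∧ dz: -6*x
Step 2: Apply d again to each 2-form coefficient. The only possible 3-form in R^3 is dx ∧ dy ∧ dz, with coefficient
  ∂(coeff of dy∧dz)/∂x - ∂(coeff of dx∧dz)/∂y + ∂(coeff of dx∧dy)/∂z
  = ∂/∂x (-6*x) - ∂/∂y (-3*x - 3*y + 2) + ∂/∂z (6*x + 3*z - 1).
Each of these terms simplifies to sums of mixed partials that cancel in pairs. The result is 0 (by equality of mixed partials for smooth functions — Schwarz / Clairaut).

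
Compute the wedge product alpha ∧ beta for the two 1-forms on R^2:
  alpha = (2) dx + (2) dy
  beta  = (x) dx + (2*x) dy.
alpha ∧ beta = (2*x) dx ∧ dy

Distribute the wedge, using dx_i ∧ dx_j = -dx_j ∧ dx_i and dx_i ∧ dx_i = 0. For each pair (i, j) with i < j, the coefficient of dx_i ∧ dx_j in alpha ∧ beta is (alpha_i * beta_j - alpha_j * beta_i). Collecting: alpha ∧ beta = (2*x) dx ∧ dy.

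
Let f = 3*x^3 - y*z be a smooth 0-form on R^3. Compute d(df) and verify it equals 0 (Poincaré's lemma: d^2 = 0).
d(df) = 0

Step 1: df = sum_i (∂f/∂x_i) dx_i = (9*x^2) dx + (-z) dy + (-y) dz.
Step 2: Apply d again. Using the 1-form formula, the coefficient of dx ∧ dy in d(df) is ∂^2 f/∂x ∂y - ∂^2 f/∂y ∂x = (0) - (0) = 0 (equality of mixed partials for smooth f).
Similarly for dx ∧ dz and dy ∧ dz — all coefficients vanish. So d(df) = 0.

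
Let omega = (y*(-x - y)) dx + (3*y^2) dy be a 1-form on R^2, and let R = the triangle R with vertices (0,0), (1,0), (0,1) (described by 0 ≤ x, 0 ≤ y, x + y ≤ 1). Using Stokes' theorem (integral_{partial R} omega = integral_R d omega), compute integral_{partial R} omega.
integral_(partial R) omega = 1/2

Stokes: integral_partial_R omega = integral_R d omega with d omega = (∂Q/∂x - ∂P/∂y) dx ∧ dy.
  ∂Q/∂x = 0
  ∂P/∂y = -x - 2*y
  integrand = ∂Q/∂x - ∂P/∂y = x + 2*y.
Integrating over R: integral_0^1 integral_0^{1-x} (x + 2*y) dy dx = 1/2.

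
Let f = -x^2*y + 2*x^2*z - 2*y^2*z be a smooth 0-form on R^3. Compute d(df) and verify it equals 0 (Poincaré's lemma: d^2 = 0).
d(df) = 0

Step 1: df = sum_i (∂f/∂x_i) dx_i = (2*x*(-y + 2*z)) dx + (-x^2 - 4*y*z) dy + (2*x^2 - 2*y^2) dz.
Step 2: Apply d again. Using the 1-form formula, the coefficient of dx ∧ dy in d(df) is ∂^2 f/∂x ∂y - ∂^2 f/∂y ∂x = (-2*x) - (-2*x) = 0 (equality of mixed partials for smooth f).
Similarly for dx ∧ dz and dy ∧ dz — all coefficients vanish. So d(df) = 0.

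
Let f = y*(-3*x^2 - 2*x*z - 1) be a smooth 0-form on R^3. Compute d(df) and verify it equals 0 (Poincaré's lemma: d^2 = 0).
d(df) = 0

Step 1: df = sum_i (∂f/∂x_i) dx_i = (2*y*(-3*x - z)) dx + (-3*x^2 - 2*x*z - 1) dy + (-2*x*y) dz.
Step 2: Apply d again. Using the 1-form formula, the coefficient of dx ∧ dy in d(df) is ∂^2 f/∂x ∂y - ∂^2 f/∂y ∂x = (-6*x - 2*z) - (-6*x - 2*z) = 0 (equality of mixed partials for smooth f).
Similarly for dx ∧ dz and dy ∧ dz — all coefficients vanish. So d(df) = 0.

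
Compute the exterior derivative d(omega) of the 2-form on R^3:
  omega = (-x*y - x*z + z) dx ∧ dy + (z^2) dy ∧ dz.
d(omega) = (1 - x) dx ∧ dy ∧ dz

For a 2-form omega = sum_{i<j} g_{ij} dx_i ∧ dx_j, the exterior derivative is
  d(omega) = sum_{i<j} d(g_{ij}) ∧ dx_i ∧ dx_j = sum_{i<j, k} (∂g_{ij}/∂x_k) dx_k ∧ dx_i ∧ dx_j.
Expand each term, using dx_k ∧ dx_i ∧ dx_j = sgn(permutation) dx_{(a)} ∧ dx_{(b)} ∧ dx_{(c)} with (a < b < c) sorted:
  d(-x*y - x*z + z) includes (∂/∂z)(-x*y - x*z + z) dz = (1 - x) dz, which multiplied by dx ∧ dy gives (1 - x) dx ∧ dy ∧ dz
Collecting like 3-forms: d(omega) = (1 - x) dx ∧ dy ∧ dz.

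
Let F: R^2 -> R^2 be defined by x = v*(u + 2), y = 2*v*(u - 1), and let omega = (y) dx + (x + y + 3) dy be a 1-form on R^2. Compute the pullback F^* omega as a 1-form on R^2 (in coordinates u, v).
F^* omega = (2*v*(4*u*v - v + 3)) du + (8*u^2*v - 4*u*v + 6*u - 4*v - 6) dv

Using F^*(f dg) = (f ∘ F) d(g ∘ F), substitute each coordinate x_i by F_i(u, v) in f_i, and replace dx_i by d F_i = (∂F_i/∂u) du + (∂F_i/∂v) dv.
  For the x component: f_1(F) = 2*v*(u - 1); d F_1 = (v) du + (u + 2) dv
  For the y component: f_2(F) = 3*u*v + 3; d F_2 = (2*v) du + (2*u - 2) dv
Combining and collecting du, dv coefficients:
  coeff of du: 2*v*(4*u*v - v + 3)
  coeff of dv: 8*u^2*v - 4*u*v + 6*u - 4*v - 6
F^* omega = (2*v*(4*u*v - v + 3)) du + (8*u^2*v - 4*u*v + 6*u - 4*v - 6) dv.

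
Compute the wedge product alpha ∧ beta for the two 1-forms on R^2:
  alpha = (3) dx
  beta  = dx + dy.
alpha ∧ beta = (3) dx ∧ dy

Distribute the wedge, using dx_i ∧ dx_j = -dx_j ∧ dx_i and dx_i ∧ dx_i = 0. For each pair (i, j) with i < j, the coefficient of dx_i ∧ dx_j in alpha ∧ beta is (alpha_i * beta_j - alpha_j * beta_i). Collecting: alpha ∧ beta = (3) dx ∧ dy.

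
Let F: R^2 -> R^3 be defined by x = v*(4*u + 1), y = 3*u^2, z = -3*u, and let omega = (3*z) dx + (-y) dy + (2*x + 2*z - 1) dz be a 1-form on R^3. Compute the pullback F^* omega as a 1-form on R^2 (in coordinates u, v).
F^* omega = (-18*u^3 - 60*u*v + 18*u - 6*v + 3) du + (9*u*(-4*u - 1)) dv

Using F^*(f dg) = (f ∘ F) d(g ∘ F), substitute each coordinate x_i by F_i(u, v) in f_i, and replace dx_i by d F_i = (∂F_i/∂u) du + (∂F_i/∂v) dv.
  For the x component: f_1(F) = -9*u; d F_1 = (4*v) du + (4*u + 1) dv
  For the y component: f_2(F) = -3*u^2; d F_2 = (6*u) du + (0) dv
  For the z component: f_3(F) = 8*u*v - 6*u + 2*v - 1; d F_3 = (-3) du + (0) dv
Combining and collecting du, dv coefficients:
  coeff of du: -18*u^3 - 60*u*v + 18*u - 6*v + 3
  coeff of dv: 9*u*(-4*u - 1)
F^* omega = (-18*u^3 - 60*u*v + 18*u - 6*v + 3) du + (9*u*(-4*u - 1)) dv.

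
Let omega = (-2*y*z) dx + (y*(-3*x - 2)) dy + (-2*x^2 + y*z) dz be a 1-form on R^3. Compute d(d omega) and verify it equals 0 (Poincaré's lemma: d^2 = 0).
d(d omega) = 0

Step 1: d omega = sum_{i<j} (∂f_j/∂x_i - ∂f_i/∂x_j) dx_i ∧ dx_j:
  coeff of dx ∧ dy: -3*y + 2*z
  coeff of dx ∧ dz: -4*x + 2*y
  coeff of dy ∧ dz: z
Step 2: Apply d again to each 2-form coefficient. The only possible 3-form in R^3 is dx ∧ dy ∧ dz, with coefficient
  ∂(coeff of dy∧dz)/∂x - ∂(coeff of dx∧dz)/∂y + ∂(coeff of dx∧dy)/∂z
  = ∂/∂x (z) - ∂/∂y (-4*x + 2*y) + ∂/∂z (-3*y + 2*z).
Each of these terms simplifies to sums of mixed partials that cancel in pairs. The result is 0 (by equality of mixed partials for smooth functions — Schwarz / Clairaut).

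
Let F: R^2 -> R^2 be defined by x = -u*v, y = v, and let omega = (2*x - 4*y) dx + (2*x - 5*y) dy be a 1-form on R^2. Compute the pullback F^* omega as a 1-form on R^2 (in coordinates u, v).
F^* omega = (2*v^2*(u + 2)) du + (v*(2*u^2 + 2*u - 5)) dv

Using F^*(f dg) = (f ∘ F) d(g ∘ F), substitute each coordinate x_i by F_i(u, v) in f_i, and replace dx_i by d F_i = (∂F_i/∂u) du + (∂F_i/∂v) dv.
  For the x component: f_1(F) = 2*v*(-u - 2); d F_1 = (-v) du + (-u) dv
  For the y component: f_2(F) = v*(-2*u - 5); d F_2 = (0) du + (1) dv
Combining and collecting du, dv coefficients:
  coeff of du: 2*v^2*(u + 2)
  coeff of dv: v*(2*u^2 + 2*u - 5)
F^* omega = (2*v^2*(u + 2)) du + (v*(2*u^2 + 2*u - 5)) dv.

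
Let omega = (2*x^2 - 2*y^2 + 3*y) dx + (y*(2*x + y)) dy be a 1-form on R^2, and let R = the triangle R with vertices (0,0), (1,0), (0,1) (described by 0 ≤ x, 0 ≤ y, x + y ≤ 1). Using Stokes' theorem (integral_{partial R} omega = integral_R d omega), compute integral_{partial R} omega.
integral_(partial R) omega = -1/2

Stokes: integral_partial_R omega = integral_R d omega with d omega = (∂Q/∂x - ∂P/∂y) dx ∧ dy.
  ∂Q/∂x = 2*y
  ∂P/∂y = 3 - 4*y
  integrand = ∂Q/∂x - ∂P/∂y = 6*y - 3.
Integrating over R: integral_0^1 integral_0^{1-x} (6*y - 3) dy dx = -1/2.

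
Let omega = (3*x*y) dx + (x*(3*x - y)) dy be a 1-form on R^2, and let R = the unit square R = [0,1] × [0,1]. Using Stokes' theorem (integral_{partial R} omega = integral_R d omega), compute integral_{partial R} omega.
integral_(partial R) omega = 1

Stokes: integral_partial_R omega = integral_R d omega with d omega = (∂Q/∂x - ∂P/∂y) dx ∧ dy.
  ∂Q/∂x = 6*x - y
  ∂P/∂y = 3*x
  integrand = ∂Q/∂x - ∂P/∂y = 3*x - y.
Integrating over R: integral_0^1 integral_0^1 (3*x - y) dx dy = 1.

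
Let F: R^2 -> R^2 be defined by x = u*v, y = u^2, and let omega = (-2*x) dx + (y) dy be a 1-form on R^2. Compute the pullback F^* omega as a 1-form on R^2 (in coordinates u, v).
F^* omega = (2*u*(u^2 - v^2)) du + (-2*u^2*v) dv

Using F^*(f dg) = (f ∘ F) d(g ∘ F), substitute each coordinate x_i by F_i(u, v) in f_i, and replace dx_i by d F_i = (∂F_i/∂u) du + (∂F_i/∂v) dv.
  For the x component: f_1(F) = -2*u*v; d F_1 = (v) du + (u) dv
  For the y component: f_2(F) = u^2; d F_2 = (2*u) du + (0) dv
Combining and collecting du, dv coefficients:
  coeff of du: 2*u*(u^2 - v^2)
  coeff of dv: -2*u^2*v
F^* omega = (2*u*(u^2 - v^2)) du + (-2*u^2*v) dv.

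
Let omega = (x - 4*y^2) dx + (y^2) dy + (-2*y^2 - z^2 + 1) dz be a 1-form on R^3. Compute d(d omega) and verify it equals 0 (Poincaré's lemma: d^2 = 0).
d(d omega) = 0

Step 1: d omega = sum_{i<j} (∂f_j/∂x_i - ∂f_i/∂x_j) dx_i ∧ dx_j:
  coeff of dx ∧ dy: 8*y
  coeff of dx ∧ dz: 0
  coeff of dy ∧ dz: -4*y
Step 2: Apply d again to each 2-form coefficient. The only possible 3-form in R^3 is dx ∧ dy ∧ dz, with coefficient
  ∂(coeff of dy∧dz)/∂x - ∂(coeff of dx∧dz)/∂y + ∂(coeff of dx∧dy)/∂z
  = ∂/∂x (-4*y) - ∂/∂y (0) + ∂/∂z (8*y).
Each of these terms simplifies to sums of mixed partials that cancel in pairs. The result is 0 (by equality of mixed partials for smooth functions — Schwarz / Clairaut).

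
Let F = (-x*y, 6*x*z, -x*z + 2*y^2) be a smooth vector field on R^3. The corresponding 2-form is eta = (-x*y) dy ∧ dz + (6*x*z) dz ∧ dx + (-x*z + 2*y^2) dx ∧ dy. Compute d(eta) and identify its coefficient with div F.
d(eta) = (-x - y) dx ∧ dy ∧ dz; div F = -x - y

For a 2-form in R^3 of the form above, applying d gives a 3-form with coefficient ∂P/∂x + ∂Q/∂y + ∂R/∂z:
  ∂P/∂x = -y
  ∂Q/∂y = 0
  ∂R/∂z = -x
Sum = -x - y, which is exactly div F.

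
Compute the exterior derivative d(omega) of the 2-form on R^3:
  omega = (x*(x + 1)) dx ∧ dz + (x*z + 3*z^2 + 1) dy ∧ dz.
d(omega) = (z) dx ∧ dy ∧ dz

For a 2-form omega = sum_{i<j} g_{ij} dx_i ∧ dx_j, the exterior derivative is
  d(omega) = sum_{i<j} d(g_{ij}) ∧ dx_i ∧ dx_j = sum_{i<j, k} (∂g_{ij}/∂x_k) dx_k ∧ dx_i ∧ dx_j.
Expand each term, using dx_k ∧ dx_i ∧ dx_j = sgn(permutation) dx_{(a)} ∧ dx_{(b)} ∧ dx_{(c)} with (a < b < c) sorted:
  d(x*z + 3*z^2 + 1) includes (∂/∂x)(x*z + 3*z^2 + 1) dx = (z) dx, which multiplied by dy ∧ dz gives (z) dx ∧ dy ∧ dz
Collecting like 3-forms: d(omega) = (z) dx ∧ dy ∧ dz.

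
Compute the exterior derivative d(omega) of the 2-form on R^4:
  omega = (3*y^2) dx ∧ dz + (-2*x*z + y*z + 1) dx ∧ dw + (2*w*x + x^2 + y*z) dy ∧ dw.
d(omega) = (-6*y) dx ∧ dy ∧ dz + (2*w + 2*x - z) dx ∧ dy ∧ dw + (2*x - y) dx ∧ dz ∧ dw + (-y) dy ∧ dz ∧ dw

For a 2-form omega = sum_{i<j} g_{ij} dx_i ∧ dx_j, the exterior derivative is
  d(omega) = sum_{i<j} d(g_{ij}) ∧ dx_i ∧ dx_j = sum_{i<j, k} (∂g_{ij}/∂x_k) dx_k ∧ dx_i ∧ dx_j.
Expand each term, using dx_k ∧ dx_i ∧ dx_j = sgn(permutation) dx_{(a)} ∧ dx_{(b)} ∧ dx_{(c)} with (a < b < c) sorted:
  d(3*y^2) includes (∂/∂y)(3*y^2) dy = (6*y) dy, which multiplied by dx ∧ dz gives (-6*y) dx ∧ dy ∧ dz
  d(-2*x*z + y*z + 1) includes (∂/∂y)(-2*x*z + y*z + 1) dy = (z) dy, which multiplied by dx ∧ dw gives (-z) dx ∧ dy ∧ dw
  d(-2*x*z + y*z + 1) includes (∂/∂z)(-2*x*z + y*z + 1) dz = (-2*x + y) dz, which multiplied by dx ∧ dw gives (2*x - y) dx ∧ dz ∧ dw
  d(2*w*x + x^2 + y*z) includes (∂/∂x)(2*w*x + x^2 + y*z) dx = (2*w + 2*x) dx, which multiplied by dy ∧ dw gives (2*w + 2*x) dx ∧ dy ∧ dw
  d(2*w*x + x^2 + y*z) includes (∂/∂z)(2*w*x + x^2 + y*z) dz = (y) dz, which multiplied by dy ∧ dw gives (-y) dy ∧ dz ∧ dw
Collecting like 3-forms: d(omega) = (-6*y) dx ∧ dy ∧ dz + (2*w + 2*x - z) dx ∧ dy ∧ dw + (2*x - y) dx ∧ dz ∧ dw + (-y) dy ∧ dz ∧ dw.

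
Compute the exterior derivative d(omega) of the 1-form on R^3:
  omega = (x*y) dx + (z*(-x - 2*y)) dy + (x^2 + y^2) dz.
d(omega) = (-x - z) dx ∧ dy + (2*x) dx ∧ dz + (x + 4*y) dy ∧ dz

For a 1-form omega = sum_i f_i dx_i, the exterior derivative is
  d(omega) = sum_{i < j} (∂f_j/∂x_i - ∂f_i/∂x_j) dx_i ∧ dx_j.
  coefficient of dx ∧ dy: ∂f_2/∂x - ∂f_1/∂y = ∂(z*(-x - 2*y))/∂x - ∂(x*y)/∂y = -x - z
  coefficient of dx ∧ dz: ∂f_3/∂x - ∂f_1/∂z = ∂(x^2 + y^2)/∂x - ∂(x*y)/∂z = 2*x
  coefficient of dy ∧ dz: ∂f_3/∂y - ∂f_2/∂z = ∂(x^2 + y^2)/∂y - ∂(z*(-x - 2*y))/∂z = x + 4*y
Assembling: d(omega) = (-x - z) dx ∧ dy + (2*x) dx ∧ dz + (x + 4*y) dy ∧ dz.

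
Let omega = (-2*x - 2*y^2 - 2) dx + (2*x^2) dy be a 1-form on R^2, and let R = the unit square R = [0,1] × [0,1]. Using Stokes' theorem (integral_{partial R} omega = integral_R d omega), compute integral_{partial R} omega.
integral_(partial R) omega = 4

Stokes: integral_partial_R omega = integral_R d omega with d omega = (∂Q/∂x - ∂P/∂y) dx ∧ dy.
  ∂Q/∂x = 4*x
  ∂P/∂y = -4*y
  integrand = ∂Q/∂x - ∂P/∂y = 4*x + 4*y.
Integrating over R: integral_0^1 integral_0^1 (4*x + 4*y) dx dy = 4.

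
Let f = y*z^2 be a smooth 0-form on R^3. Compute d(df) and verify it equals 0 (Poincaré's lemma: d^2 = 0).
d(df) = 0

Step 1: df = sum_i (∂f/∂x_i) dx_i = (0) dx + (z^2) dy + (2*y*z) dz.
Step 2: Apply d again. Using the 1-form formula, the coefficient of dx ∧ dy in d(df) is ∂^2 f/∂x ∂y - ∂^2 f/∂y ∂x = (0) - (0) = 0 (equality of mixed partials for smooth f).
Similarly for dx ∧ dz and dy ∧ dz — all coefficients vanish. So d(df) = 0.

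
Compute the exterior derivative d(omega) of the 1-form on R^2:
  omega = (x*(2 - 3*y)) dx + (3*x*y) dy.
d(omega) = (3*x + 3*y) dx ∧ dy

For a 1-form omega = sum_i f_i dx_i, the exterior derivative is
  d(omega) = sum_{i < j} (∂f_j/∂x_i - ∂f_i/∂x_j) dx_i ∧ dx_j.
  coefficient of dx ∧ dy: ∂f_2/∂x - ∂f_1/∂y = ∂(3*x*y)/∂x - ∂(x*(2 - 3*y))/∂y = 3*x + 3*y
Assembling: d(omega) = (3*x + 3*y) dx ∧ dy.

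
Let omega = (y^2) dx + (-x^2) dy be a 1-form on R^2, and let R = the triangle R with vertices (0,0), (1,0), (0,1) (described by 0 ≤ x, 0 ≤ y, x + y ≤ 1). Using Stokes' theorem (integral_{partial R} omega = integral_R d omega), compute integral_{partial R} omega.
integral_(partial R) omega = -2/3

Stokes: integral_partial_R omega = integral_R d omega with d omega = (∂Q/∂x - ∂P/∂y) dx ∧ dy.
  ∂Q/∂x = -2*x
  ∂P/∂y = 2*y
  integrand = ∂Q/∂x - ∂P/∂y = -2*x - 2*y.
Integrating over R: integral_0^1 integral_0^{1-x} (-2*x - 2*y) dy dx = -2/3.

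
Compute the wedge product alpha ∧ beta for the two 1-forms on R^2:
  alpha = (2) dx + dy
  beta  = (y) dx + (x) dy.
alpha ∧ beta = (2*x - y) dx ∧ dy

Distribute the wedge, using dx_i ∧ dx_j = -dx_j ∧ dx_i and dx_i ∧ dx_i = 0. For each pair (i, j) with i < j, the coefficient of dx_i ∧ dx_j in alpha ∧ beta is (alpha_i * beta_j - alpha_j * beta_i). Collecting: alpha ∧ beta = (2*x - y) dx ∧ dy.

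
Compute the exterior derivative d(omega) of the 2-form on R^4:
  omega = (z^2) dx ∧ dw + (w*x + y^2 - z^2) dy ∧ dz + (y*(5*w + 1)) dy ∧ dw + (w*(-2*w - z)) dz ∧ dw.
d(omega) = (-2*z) dx ∧ dz ∧ dw + (w) dx ∧ dy ∧ dz + (x) dy ∧ dz ∧ dw

For a 2-form omega = sum_{i<j} g_{ij} dx_i ∧ dx_j, the exterior derivative is
  d(omega) = sum_{i<j} d(g_{ij}) ∧ dx_i ∧ dx_j = sum_{i<j, k} (∂g_{ij}/∂x_k) dx_k ∧ dx_i ∧ dx_j.
Expand each term, using dx_k ∧ dx_i ∧ dx_j = sgn(permutation) dx_{(a)} ∧ dx_{(b)} ∧ dx_{(c)} with (a < b < c) sorted:
  d(z^2) includes (∂/∂z)(z^2) dz = (2*z) dz, which multiplied by dx ∧ dw gives (-2*z) dx ∧ dz ∧ dw
  d(w*x + y^2 - z^2) includes (∂/∂x)(w*x + y^2 - z^2) dx = (w) dx, which multiplied by dy ∧ dz gives (w) dx ∧ dy ∧ dz
  d(w*x + y^2 - z^2) includes (∂/∂w)(w*x + y^2 - z^2) dw = (x) dw, which multiplied by dy ∧ dz gives (x) dy ∧ dz ∧ dw
Collecting like 3-forms: d(omega) = (-2*z) dx ∧ dz ∧ dw + (w) dx ∧ dy ∧ dz + (x) dy ∧ dz ∧ dw.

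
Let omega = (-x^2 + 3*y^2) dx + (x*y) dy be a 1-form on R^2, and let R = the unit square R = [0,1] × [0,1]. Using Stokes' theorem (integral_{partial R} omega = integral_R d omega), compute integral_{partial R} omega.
integral_(partial R) omega = -5/2

Stokes: integral_partial_R omega = integral_R d omega with d omega = (∂Q/∂x - ∂P/∂y) dx ∧ dy.
  ∂Q/∂x = y
  ∂P/∂y = 6*y
  integrand = ∂Q/∂x - ∂P/∂y = -5*y.
Integrating over R: integral_0^1 integral_0^1 (-5*y) dx dy = -5/2.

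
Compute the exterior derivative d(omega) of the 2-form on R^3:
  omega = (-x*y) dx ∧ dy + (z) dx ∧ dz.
d(omega) = 0

For a 2-form omega = sum_{i<j} g_{ij} dx_i ∧ dx_j, the exterior derivative is
  d(omega) = sum_{i<j} d(g_{ij}) ∧ dx_i ∧ dx_j = sum_{i<j, k} (∂g_{ij}/∂x_k) dx_k ∧ dx_i ∧ dx_j.
Expand each term, using dx_k ∧ dx_i ∧ dx_j = sgn(permutation) dx_{(a)} ∧ dx_{(b)} ∧ dx_{(c)} with (a < b < c) sorted:

Collecting like 3-forms: d(omega) = 0.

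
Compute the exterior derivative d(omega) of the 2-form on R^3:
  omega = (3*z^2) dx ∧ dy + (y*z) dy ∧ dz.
d(omega) = (6*z) dx ∧ dy ∧ dz

For a 2-form omega = sum_{i<j} g_{ij} dx_i ∧ dx_j, the exterior derivative is
  d(omega) = sum_{i<j} d(g_{ij}) ∧ dx_i ∧ dx_j = sum_{i<j, k} (∂g_{ij}/∂x_k) dx_k ∧ dx_i ∧ dx_j.
Expand each term, using dx_k ∧ dx_i ∧ dx_j = sgn(permutation) dx_{(a)} ∧ dx_{(b)} ∧ dx_{(c)} with (a < b < c) sorted:
  d(3*z^2) includes (∂/∂z)(3*z^2) dz = (6*z) dz, which multiplied by dx ∧ dy gives (6*z) dx ∧ dy ∧ dz
Collecting like 3-forms: d(omega) = (6*z) dx ∧ dy ∧ dz.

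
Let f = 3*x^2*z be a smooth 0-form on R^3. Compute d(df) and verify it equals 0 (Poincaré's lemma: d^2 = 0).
d(df) = 0

Step 1: df = sum_i (∂f/∂x_i) dx_i = (6*x*z) dx + (0) dy + (3*x^2) dz.
Step 2: Apply d again. Using the 1-form formula, the coefficient of dx ∧ dy in d(df) is ∂^2 f/∂x ∂y - ∂^2 f/∂y ∂x = (0) - (0) = 0 (equality of mixed partials for smooth f).
Similarly for dx ∧ dz and dy ∧ dz — all coefficients vanish. So d(df) = 0.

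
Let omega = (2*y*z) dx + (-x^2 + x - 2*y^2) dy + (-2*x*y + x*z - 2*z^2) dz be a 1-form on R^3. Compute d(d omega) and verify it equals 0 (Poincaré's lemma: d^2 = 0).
d(d omega) = 0

Step 1: d omega = sum_{i<j} (∂f_j/∂x_i - ∂f_i/∂x_j) dx_i ∧ dx_j:
  coeff of dx ∧ dy: -2*x - 2*z + 1
  coeff of dx ∧ dz: -4*y + z
  coeff of dy ∧ dz: -2*x
Step 2: Apply d again to each 2-form coefficient. The only possible 3-form in R^3 is dx ∧ dy ∧ dz, with coefficient
  ∂(coeff of dy∧dz)/∂x - ∂(coeff of dx∧dz)/∂y + ∂(coeff of dx∧dy)/∂z
  = ∂/∂x (-2*x) - ∂/∂y (-4*y + z) + ∂/∂z (-2*x - 2*z + 1).
Each of these terms simplifies to sums of mixed partials that cancel in pairs. The result is 0 (by equality of mixed partials for smooth functions — Schwarz / Clairaut).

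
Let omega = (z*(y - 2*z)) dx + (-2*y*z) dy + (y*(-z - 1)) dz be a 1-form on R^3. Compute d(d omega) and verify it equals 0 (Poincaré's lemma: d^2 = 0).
d(d omega) = 0

Step 1: d omega = sum_{i<j} (∂f_j/∂x_i - ∂f_i/∂x_j) dx_i ∧ dx_j:
  coeff of dx ∧ dy: -z
  coeff of dx ∧ dz: -y + 4*z
  coeff of dy ∧ dz: 2*y - z - 1
Step 2: Apply d again to each 2-form coefficient. The only possible 3-form in R^3 is dx ∧ dy ∧ dz, with coefficient
  ∂(coeff of dy∧dz)/∂x - ∂(coeff of dx∧dz)/∂y + ∂(coeff of dx∧dy)/∂z
  = ∂/∂x (2*y - z - 1) - ∂/∂y (-y + 4*z) + ∂/∂z (-z).
Each of these terms simplifies to sums of mixed partials that cancel in pairs. The result is 0 (by equality of mixed partials for smooth functions — Schwarz / Clairaut).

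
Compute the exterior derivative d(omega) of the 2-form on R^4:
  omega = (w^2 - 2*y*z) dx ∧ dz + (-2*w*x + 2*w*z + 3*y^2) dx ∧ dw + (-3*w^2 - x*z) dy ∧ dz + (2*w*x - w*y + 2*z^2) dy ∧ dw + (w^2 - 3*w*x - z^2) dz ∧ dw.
d(omega) = (z) dx ∧ dy ∧ dz + (-3*w) dx ∧ dz ∧ dw + (2*w - 6*y) dx ∧ dy ∧ dw + (-6*w - 4*z) dy ∧ dz ∧ dw

For a 2-form omega = sum_{i<j} g_{ij} dx_i ∧ dx_j, the exterior derivative is
  d(omega) = sum_{i<j} d(g_{ij}) ∧ dx_i ∧ dx_j = sum_{i<j, k} (∂g_{ij}/∂x_k) dx_k ∧ dx_i ∧ dx_j.
Expand each term, using dx_k ∧ dx_i ∧ dx_j = sgn(permutation) dx_{(a)} ∧ dx_{(b)} ∧ dx_{(c)} with (a < b < c) sorted:
  d(w^2 - 2*y*z) includes (∂/∂y)(w^2 - 2*y*z) dy = (-2*z) dy, which multiplied by dx ∧ dz gives (2*z) dx ∧ dy ∧ dz
  d(w^2 - 2*y*z) includes (∂/∂w)(w^2 - 2*y*z) dw = (2*w) dw, which multiplied by dx ∧ dz gives (2*w) dx ∧ dz ∧ dw
  d(-2*w*x + 2*w*z + 3*y^2) includes (∂/∂y)(-2*w*x + 2*w*z + 3*y^2) dy = (6*y) dy, which multiplied by dx ∧ dw gives (-6*y) dx ∧ dy ∧ dw
  d(-2*w*x + 2*w*z + 3*y^2) includes (∂/∂z)(-2*w*x + 2*w*z + 3*y^2) dz = (2*w) dz, which multiplied by dx ∧ dw gives (-2*w) dx ∧ dz ∧ dw
  d(-3*w^2 - x*z) includes (∂/∂x)(-3*w^2 - x*z) dx = (-z) dx, which multiplied by dy ∧ dz gives (-z) dx ∧ dy ∧ dz
  d(-3*w^2 - x*z) includes (∂/∂w)(-3*w^2 - x*z) dw = (-6*w) dw, which multiplied by dy ∧ dz gives (-6*w) dy ∧ dz ∧ dw
  d(2*w*x - w*y + 2*z^2) includes (∂/∂x)(2*w*x - w*y + 2*z^2) dx = (2*w) dx, which multiplied by dy ∧ dw gives (2*w) dx ∧ dy ∧ dw
  d(2*w*x - w*y + 2*z^2) includes (∂/∂z)(2*w*x - w*y + 2*z^2) dz = (4*z) dz, which multiplied by dy ∧ dw gives (-4*z) dy ∧ dz ∧ dw
  d(w^2 - 3*w*x - z^2) includes (∂/∂x)(w^2 - 3*w*x - z^2) dx = (-3*w) dx, which multiplied by dz ∧ dw gives (-3*w) dx ∧ dz ∧ dw
Collecting like 3-forms: d(omega) = (z) dx ∧ dy ∧ dz + (-3*w) dx ∧ dz ∧ dw + (2*w - 6*y) dx ∧ dy ∧ dw + (-6*w - 4*z) dy ∧ dz ∧ dw.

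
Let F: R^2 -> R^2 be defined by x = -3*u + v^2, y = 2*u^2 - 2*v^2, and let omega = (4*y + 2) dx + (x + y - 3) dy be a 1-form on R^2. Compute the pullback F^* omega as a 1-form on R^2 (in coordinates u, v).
F^* omega = (8*u^3 - 36*u^2 - 4*u*v^2 - 12*u + 24*v^2 - 6) du + (4*v*(2*u^2 + 3*u - 3*v^2 + 4)) dv

Using F^*(f dg) = (f ∘ F) d(g ∘ F), substitute each coordinate x_i by F_i(u, v) in f_i, and replace dx_i by d F_i = (∂F_i/∂u) du + (∂F_i/∂v) dv.
  For the x component: f_1(F) = 8*u^2 - 8*v^2 + 2; d F_1 = (-3) du + (2*v) dv
  For the y component: f_2(F) = 2*u^2 - 3*u - v^2 - 3; d F_2 = (4*u) du + (-4*v) dv
Combining and collecting du, dv coefficients:
  coeff of du: 8*u^3 - 36*u^2 - 4*u*v^2 - 12*u + 24*v^2 - 6
  coeff of dv: 4*v*(2*u^2 + 3*u - 3*v^2 + 4)
F^* omega = (8*u^3 - 36*u^2 - 4*u*v^2 - 12*u + 24*v^2 - 6) du + (4*v*(2*u^2 + 3*u - 3*v^2 + 4)) dv.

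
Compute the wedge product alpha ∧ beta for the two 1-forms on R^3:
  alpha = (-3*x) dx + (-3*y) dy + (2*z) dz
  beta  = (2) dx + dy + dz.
alpha ∧ beta = (-3*x + 6*y) dx ∧ dy + (-3*x - 4*z) dx ∧ dz + (-3*y - 2*z) dy ∧ dz

Distribute the wedge, using dx_i ∧ dx_j = -dx_j ∧ dx_i and dx_i ∧ dx_i = 0. For each pair (i, j) with i < j, the coefficient of dx_i ∧ dx_j in alpha ∧ beta is (alpha_i * beta_j - alpha_j * beta_i). Collecting: alpha ∧ beta = (-3*x + 6*y) dx ∧ dy + (-3*x - 4*z) dx ∧ dz + (-3*y - 2*z) dy ∧ dz.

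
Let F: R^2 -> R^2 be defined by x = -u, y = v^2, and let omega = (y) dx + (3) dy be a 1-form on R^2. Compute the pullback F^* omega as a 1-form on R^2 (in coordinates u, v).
F^* omega = (-v^2) du + (6*v) dv

Using F^*(f dg) = (f ∘ F) d(g ∘ F), substitute each coordinate x_i by F_i(u, v) in f_i, and replace dx_i by d F_i = (∂F_i/∂u) du + (∂F_i/∂v) dv.
  For the x component: f_1(F) = v^2; d F_1 = (-1) du + (0) dv
  For the y component: f_2(F) = 3; d F_2 = (0) du + (2*v) dv
Combining and collecting du, dv coefficients:
  coeff of du: -v^2
  coeff of dv: 6*v
F^* omega = (-v^2) du + (6*v) dv.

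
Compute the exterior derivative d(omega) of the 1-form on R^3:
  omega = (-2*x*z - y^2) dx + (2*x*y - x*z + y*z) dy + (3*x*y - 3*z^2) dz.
d(omega) = (4*y - z) dx ∧ dy + (2*x + 3*y) dx ∧ dz + (4*x - y) dy ∧ dz

For a 1-form omega = sum_i f_i dx_i, the exterior derivative is
  d(omega) = sum_{i < j} (∂f_j/∂x_i - ∂f_i/∂x_j) dx_i ∧ dx_j.
  coefficient of dx ∧ dy: ∂f_2/∂x - ∂f_1/∂y = ∂(2*x*y - x*z + y*z)/∂x - ∂(-2*x*z - y^2)/∂y = 4*y - z
  coefficient of dx ∧ dz: ∂f_3/∂x - ∂f_1/∂z = ∂(3*x*y - 3*z^2)/∂x - ∂(-2*x*z - y^2)/∂z = 2*x + 3*y
  coefficient of dy ∧ dz: ∂f_3/∂y - ∂f_2/∂z = ∂(3*x*y - 3*z^2)/∂y - ∂(2*x*y - x*z + y*z)/∂z = 4*x - y
Assembling: d(omega) = (4*y - z) dx ∧ dy + (2*x + 3*y) dx ∧ dz + (4*x - y) dy ∧ dz.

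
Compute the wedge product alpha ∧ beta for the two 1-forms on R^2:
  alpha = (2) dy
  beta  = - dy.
alpha ∧ beta = 0

Distribute the wedge, using dx_i ∧ dx_j = -dx_j ∧ dx_i and dx_i ∧ dx_i = 0. For each pair (i, j) with i < j, the coefficient of dx_i ∧ dx_j in alpha ∧ beta is (alpha_i * beta_j - alpha_j * beta_i). Collecting: alpha ∧ beta = 0.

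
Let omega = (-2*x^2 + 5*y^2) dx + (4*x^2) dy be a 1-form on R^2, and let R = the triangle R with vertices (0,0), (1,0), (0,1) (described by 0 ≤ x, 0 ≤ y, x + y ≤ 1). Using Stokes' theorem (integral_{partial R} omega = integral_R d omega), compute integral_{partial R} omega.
integral_(partial R) omega = -1/3

Stokes: integral_partial_R omega = integral_R d omega with d omega = (∂Q/∂x - ∂P/∂y) dx ∧ dy.
  ∂Q/∂x = 8*x
  ∂P/∂y = 10*y
  integrand = ∂Q/∂x - ∂P/∂y = 8*x - 10*y.
Integrating over R: integral_0^1 integral_0^{1-x} (8*x - 10*y) dy dx = -1/3.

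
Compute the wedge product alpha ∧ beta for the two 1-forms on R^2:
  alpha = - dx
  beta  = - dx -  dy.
alpha ∧ beta = (1) dx ∧ dy

Distribute the wedge, using dx_i ∧ dx_j = -dx_j ∧ dx_i and dx_i ∧ dx_i = 0. For each pair (i, j) with i < j, the coefficient of dx_i ∧ dx_j in alpha ∧ beta is (alpha_i * beta_j - alpha_j * beta_i). Collecting: alpha ∧ beta = (1) dx ∧ dy.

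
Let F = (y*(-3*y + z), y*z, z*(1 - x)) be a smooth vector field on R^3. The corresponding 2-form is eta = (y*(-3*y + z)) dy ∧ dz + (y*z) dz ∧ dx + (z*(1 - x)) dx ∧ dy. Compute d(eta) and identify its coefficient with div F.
d(eta) = (-x + z + 1) dx ∧ dy ∧ dz; div F = -x + z + 1

For a 2-form in R^3 of the form above, applying d gives a 3-form with coefficient ∂P/∂x + ∂Q/∂y + ∂R/∂z:
  ∂P/∂x = 0
  ∂Q/∂y = z
  ∂R/∂z = 1 - x
Sum = -x + z + 1, which is exactly div F.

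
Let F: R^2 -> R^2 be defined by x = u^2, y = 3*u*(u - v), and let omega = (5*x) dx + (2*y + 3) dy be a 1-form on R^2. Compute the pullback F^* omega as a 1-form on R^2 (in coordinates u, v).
F^* omega = (46*u^3 - 54*u^2*v + 18*u*v^2 + 18*u - 9*v) du + (9*u*(-2*u^2 + 2*u*v - 1)) dv

Using F^*(f dg) = (f ∘ F) d(g ∘ F), substitute each coordinate x_i by F_i(u, v) in f_i, and replace dx_i by d F_i = (∂F_i/∂u) du + (∂F_i/∂v) dv.
  For the x component: f_1(F) = 5*u^2; d F_1 = (2*u) du + (0) dv
  For the y component: f_2(F) = 6*u^2 - 6*u*v + 3; d F_2 = (6*u - 3*v) du + (-3*u) dv
Combining and collecting du, dv coefficients:
  coeff of du: 46*u^3 - 54*u^2*v + 18*u*v^2 + 18*u - 9*v
  coeff of dv: 9*u*(-2*u^2 + 2*u*v - 1)
F^* omega = (46*u^3 - 54*u^2*v + 18*u*v^2 + 18*u - 9*v) du + (9*u*(-2*u^2 + 2*u*v - 1)) dv.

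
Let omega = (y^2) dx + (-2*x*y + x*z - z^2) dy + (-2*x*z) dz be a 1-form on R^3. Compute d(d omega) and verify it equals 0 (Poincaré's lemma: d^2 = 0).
d(d omega) = 0

Step 1: d omega = sum_{i<j} (∂f_j/∂x_i - ∂f_i/∂x_j) dx_i ∧ dx_j:
  coeff of dx ∧ dy: -4*y + z
  coeff of dx ∧ dz: -2*z
  coeff of dy ∧ dz: -x + 2*z
Step 2: Apply d again to each 2-form coefficient. The only possible 3-form in R^3 is dx ∧ dy ∧ dz, with coefficient
  ∂(coeff of dy∧dz)/∂x - ∂(coeff of dx∧dz)/∂y + ∂(coeff of dx∧dy)/∂z
  = ∂/∂x (-x + 2*z) - ∂/∂y (-2*z) + ∂/∂z (-4*y + z).
Each of these terms simplifies to sums of mixed partials that cancel in pairs. The result is 0 (by equality of mixed partials for smooth functions — Schwarz / Clairaut).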